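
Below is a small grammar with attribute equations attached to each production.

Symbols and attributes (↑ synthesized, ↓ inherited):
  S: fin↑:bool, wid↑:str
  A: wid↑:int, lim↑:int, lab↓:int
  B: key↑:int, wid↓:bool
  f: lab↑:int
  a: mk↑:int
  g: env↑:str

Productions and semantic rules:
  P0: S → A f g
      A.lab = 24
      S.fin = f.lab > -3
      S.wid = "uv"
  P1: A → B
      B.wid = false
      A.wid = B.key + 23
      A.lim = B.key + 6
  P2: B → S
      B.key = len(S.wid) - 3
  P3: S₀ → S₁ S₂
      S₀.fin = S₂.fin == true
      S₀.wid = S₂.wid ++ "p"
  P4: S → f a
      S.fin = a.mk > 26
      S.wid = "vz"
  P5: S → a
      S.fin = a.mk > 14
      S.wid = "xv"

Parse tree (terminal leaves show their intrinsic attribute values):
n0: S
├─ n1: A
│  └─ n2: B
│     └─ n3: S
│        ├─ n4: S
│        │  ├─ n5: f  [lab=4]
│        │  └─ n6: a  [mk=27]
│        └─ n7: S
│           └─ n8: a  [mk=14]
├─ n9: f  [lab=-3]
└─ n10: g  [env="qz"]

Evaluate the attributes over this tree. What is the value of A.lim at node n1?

1. n1.lab = 24  [24]
2. n2.wid = false  [false]
3. n5.lab = 4  [terminal]
4. n6.mk = 27  [terminal]
5. n4.fin = true  [a.mk > 26]
6. n4.wid = "vz"  ["vz"]
7. n8.mk = 14  [terminal]
8. n7.fin = false  [a.mk > 14]
9. n7.wid = "xv"  ["xv"]
10. n3.fin = false  [S₂.fin == true]
11. n3.wid = "xvp"  [S₂.wid ++ "p"]
12. n2.key = 0  [len(S.wid) - 3]
13. n1.wid = 23  [B.key + 23]
14. n1.lim = 6  [B.key + 6]
15. n9.lab = -3  [terminal]
16. n10.env = "qz"  [terminal]
17. n0.fin = false  [f.lab > -3]
18. n0.wid = "uv"  ["uv"]

6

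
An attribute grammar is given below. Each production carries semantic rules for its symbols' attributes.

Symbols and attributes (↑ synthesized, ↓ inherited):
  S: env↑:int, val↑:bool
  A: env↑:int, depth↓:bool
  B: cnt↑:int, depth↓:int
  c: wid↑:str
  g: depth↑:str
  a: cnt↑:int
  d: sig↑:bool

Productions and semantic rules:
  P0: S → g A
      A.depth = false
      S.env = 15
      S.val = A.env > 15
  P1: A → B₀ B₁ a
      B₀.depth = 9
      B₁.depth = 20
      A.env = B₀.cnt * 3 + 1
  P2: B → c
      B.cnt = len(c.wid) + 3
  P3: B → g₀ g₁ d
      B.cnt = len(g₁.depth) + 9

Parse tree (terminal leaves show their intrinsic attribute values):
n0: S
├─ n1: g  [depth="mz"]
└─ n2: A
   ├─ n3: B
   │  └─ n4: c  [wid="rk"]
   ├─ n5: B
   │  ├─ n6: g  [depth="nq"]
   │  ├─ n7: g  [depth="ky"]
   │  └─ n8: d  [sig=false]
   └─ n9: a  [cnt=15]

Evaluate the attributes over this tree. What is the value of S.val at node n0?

true

1. n1.depth = "mz"  [terminal]
2. n2.depth = false  [false]
3. n3.depth = 9  [9]
4. n4.wid = "rk"  [terminal]
5. n3.cnt = 5  [len(c.wid) + 3]
6. n5.depth = 20  [20]
7. n6.depth = "nq"  [terminal]
8. n7.depth = "ky"  [terminal]
9. n8.sig = false  [terminal]
10. n5.cnt = 11  [len(g₁.depth) + 9]
11. n9.cnt = 15  [terminal]
12. n2.env = 16  [B₀.cnt * 3 + 1]
13. n0.env = 15  [15]
14. n0.val = true  [A.env > 15]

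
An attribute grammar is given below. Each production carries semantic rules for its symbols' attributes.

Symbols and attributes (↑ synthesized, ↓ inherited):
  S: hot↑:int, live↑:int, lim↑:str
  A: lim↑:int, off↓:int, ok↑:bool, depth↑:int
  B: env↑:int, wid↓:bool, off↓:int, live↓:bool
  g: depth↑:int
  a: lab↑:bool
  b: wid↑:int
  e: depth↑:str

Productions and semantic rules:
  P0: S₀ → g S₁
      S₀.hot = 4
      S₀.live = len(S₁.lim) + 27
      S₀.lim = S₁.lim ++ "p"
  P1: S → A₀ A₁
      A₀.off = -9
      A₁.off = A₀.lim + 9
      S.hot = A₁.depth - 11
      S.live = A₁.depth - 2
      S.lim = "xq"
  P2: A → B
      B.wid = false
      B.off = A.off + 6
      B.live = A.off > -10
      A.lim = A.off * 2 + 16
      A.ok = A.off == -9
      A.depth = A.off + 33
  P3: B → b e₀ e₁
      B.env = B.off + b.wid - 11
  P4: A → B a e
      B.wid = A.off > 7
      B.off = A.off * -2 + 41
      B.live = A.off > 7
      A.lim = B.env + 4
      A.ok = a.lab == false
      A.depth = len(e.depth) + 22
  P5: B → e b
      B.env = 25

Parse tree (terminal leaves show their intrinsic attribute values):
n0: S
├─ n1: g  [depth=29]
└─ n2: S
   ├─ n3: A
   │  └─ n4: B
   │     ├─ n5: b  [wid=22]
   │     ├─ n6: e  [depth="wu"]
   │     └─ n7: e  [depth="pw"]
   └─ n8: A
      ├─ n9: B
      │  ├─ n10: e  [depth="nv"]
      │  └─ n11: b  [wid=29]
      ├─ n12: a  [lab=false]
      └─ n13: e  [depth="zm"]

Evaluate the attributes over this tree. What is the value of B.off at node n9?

27

1. n1.depth = 29  [terminal]
2. n3.off = -9  [-9]
3. n4.wid = false  [false]
4. n4.off = -3  [A.off + 6]
5. n4.live = true  [A.off > -10]
6. n5.wid = 22  [terminal]
7. n6.depth = "wu"  [terminal]
8. n7.depth = "pw"  [terminal]
9. n4.env = 8  [B.off + b.wid - 11]
10. n3.lim = -2  [A.off * 2 + 16]
11. n3.ok = true  [A.off == -9]
12. n3.depth = 24  [A.off + 33]
13. n8.off = 7  [A₀.lim + 9]
14. n9.wid = false  [A.off > 7]
15. n9.off = 27  [A.off * -2 + 41]
16. n9.live = false  [A.off > 7]
17. n10.depth = "nv"  [terminal]
18. n11.wid = 29  [terminal]
19. n9.env = 25  [25]
20. n12.lab = false  [terminal]
21. n13.depth = "zm"  [terminal]
22. n8.lim = 29  [B.env + 4]
23. n8.ok = true  [a.lab == false]
24. n8.depth = 24  [len(e.depth) + 22]
25. n2.hot = 13  [A₁.depth - 11]
26. n2.live = 22  [A₁.depth - 2]
27. n2.lim = "xq"  ["xq"]
28. n0.hot = 4  [4]
29. n0.live = 29  [len(S₁.lim) + 27]
30. n0.lim = "xqp"  [S₁.lim ++ "p"]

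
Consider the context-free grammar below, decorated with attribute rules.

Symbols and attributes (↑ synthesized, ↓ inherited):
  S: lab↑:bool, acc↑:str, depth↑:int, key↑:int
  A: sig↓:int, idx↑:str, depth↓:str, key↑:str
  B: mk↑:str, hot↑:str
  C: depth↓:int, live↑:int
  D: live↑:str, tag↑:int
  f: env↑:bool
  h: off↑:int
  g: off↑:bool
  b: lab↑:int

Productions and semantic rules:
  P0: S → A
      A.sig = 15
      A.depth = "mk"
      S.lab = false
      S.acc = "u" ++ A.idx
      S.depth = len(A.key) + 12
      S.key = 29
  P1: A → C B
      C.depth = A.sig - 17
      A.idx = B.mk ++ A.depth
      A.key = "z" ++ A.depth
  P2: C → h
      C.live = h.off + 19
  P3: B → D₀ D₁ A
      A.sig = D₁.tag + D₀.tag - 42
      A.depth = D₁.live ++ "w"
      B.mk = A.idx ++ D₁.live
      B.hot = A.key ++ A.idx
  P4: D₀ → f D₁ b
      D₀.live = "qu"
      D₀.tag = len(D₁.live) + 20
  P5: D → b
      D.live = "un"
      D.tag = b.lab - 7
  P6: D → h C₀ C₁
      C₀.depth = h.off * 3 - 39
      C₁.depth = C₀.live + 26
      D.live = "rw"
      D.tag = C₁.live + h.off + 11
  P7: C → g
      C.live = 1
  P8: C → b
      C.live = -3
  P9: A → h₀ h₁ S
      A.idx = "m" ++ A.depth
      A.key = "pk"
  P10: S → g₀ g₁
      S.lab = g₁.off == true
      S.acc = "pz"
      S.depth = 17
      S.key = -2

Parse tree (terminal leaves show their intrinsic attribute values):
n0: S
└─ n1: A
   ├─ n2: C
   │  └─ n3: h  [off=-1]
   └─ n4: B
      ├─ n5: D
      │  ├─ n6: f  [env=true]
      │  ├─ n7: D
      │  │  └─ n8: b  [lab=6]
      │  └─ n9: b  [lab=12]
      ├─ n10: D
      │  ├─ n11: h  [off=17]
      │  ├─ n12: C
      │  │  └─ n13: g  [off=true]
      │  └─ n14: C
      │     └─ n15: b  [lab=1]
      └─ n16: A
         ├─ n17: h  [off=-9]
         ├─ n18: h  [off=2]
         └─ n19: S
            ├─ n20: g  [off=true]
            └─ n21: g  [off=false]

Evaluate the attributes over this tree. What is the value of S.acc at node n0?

"umrwwrwmk"

1. n1.sig = 15  [15]
2. n1.depth = "mk"  ["mk"]
3. n2.depth = -2  [A.sig - 17]
4. n3.off = -1  [terminal]
5. n2.live = 18  [h.off + 19]
6. n6.env = true  [terminal]
7. n8.lab = 6  [terminal]
8. n7.live = "un"  ["un"]
9. n7.tag = -1  [b.lab - 7]
10. n9.lab = 12  [terminal]
11. n5.live = "qu"  ["qu"]
12. n5.tag = 22  [len(D₁.live) + 20]
13. n11.off = 17  [terminal]
14. n12.depth = 12  [h.off * 3 - 39]
15. n13.off = true  [terminal]
16. n12.live = 1  [1]
17. n14.depth = 27  [C₀.live + 26]
18. n15.lab = 1  [terminal]
19. n14.live = -3  [-3]
20. n10.live = "rw"  ["rw"]
21. n10.tag = 25  [C₁.live + h.off + 11]
22. n16.sig = 5  [D₁.tag + D₀.tag - 42]
23. n16.depth = "rww"  [D₁.live ++ "w"]
24. n17.off = -9  [terminal]
25. n18.off = 2  [terminal]
26. n20.off = true  [terminal]
27. n21.off = false  [terminal]
28. n19.lab = false  [g₁.off == true]
29. n19.acc = "pz"  ["pz"]
30. n19.depth = 17  [17]
31. n19.key = -2  [-2]
32. n16.idx = "mrww"  ["m" ++ A.depth]
33. n16.key = "pk"  ["pk"]
34. n4.mk = "mrwwrw"  [A.idx ++ D₁.live]
35. n4.hot = "pkmrww"  [A.key ++ A.idx]
36. n1.idx = "mrwwrwmk"  [B.mk ++ A.depth]
37. n1.key = "zmk"  ["z" ++ A.depth]
38. n0.lab = false  [false]
39. n0.acc = "umrwwrwmk"  ["u" ++ A.idx]
40. n0.depth = 15  [len(A.key) + 12]
41. n0.key = 29  [29]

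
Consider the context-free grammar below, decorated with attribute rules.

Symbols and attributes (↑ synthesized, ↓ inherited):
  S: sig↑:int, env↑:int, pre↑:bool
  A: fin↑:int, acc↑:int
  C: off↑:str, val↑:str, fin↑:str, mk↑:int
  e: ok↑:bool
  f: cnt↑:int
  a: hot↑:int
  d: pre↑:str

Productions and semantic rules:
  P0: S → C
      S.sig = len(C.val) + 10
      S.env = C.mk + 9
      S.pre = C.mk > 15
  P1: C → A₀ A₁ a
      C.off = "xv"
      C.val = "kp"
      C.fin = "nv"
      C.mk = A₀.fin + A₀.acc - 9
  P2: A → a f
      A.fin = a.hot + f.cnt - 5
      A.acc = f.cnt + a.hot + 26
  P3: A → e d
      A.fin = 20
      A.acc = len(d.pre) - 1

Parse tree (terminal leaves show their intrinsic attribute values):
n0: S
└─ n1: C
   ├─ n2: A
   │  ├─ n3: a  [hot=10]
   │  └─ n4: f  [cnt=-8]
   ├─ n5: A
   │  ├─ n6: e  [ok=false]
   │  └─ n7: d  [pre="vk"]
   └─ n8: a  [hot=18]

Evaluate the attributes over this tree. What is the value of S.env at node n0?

1. n3.hot = 10  [terminal]
2. n4.cnt = -8  [terminal]
3. n2.fin = -3  [a.hot + f.cnt - 5]
4. n2.acc = 28  [f.cnt + a.hot + 26]
5. n6.ok = false  [terminal]
6. n7.pre = "vk"  [terminal]
7. n5.fin = 20  [20]
8. n5.acc = 1  [len(d.pre) - 1]
9. n8.hot = 18  [terminal]
10. n1.off = "xv"  ["xv"]
11. n1.val = "kp"  ["kp"]
12. n1.fin = "nv"  ["nv"]
13. n1.mk = 16  [A₀.fin + A₀.acc - 9]
14. n0.sig = 12  [len(C.val) + 10]
15. n0.env = 25  [C.mk + 9]
16. n0.pre = true  [C.mk > 15]

25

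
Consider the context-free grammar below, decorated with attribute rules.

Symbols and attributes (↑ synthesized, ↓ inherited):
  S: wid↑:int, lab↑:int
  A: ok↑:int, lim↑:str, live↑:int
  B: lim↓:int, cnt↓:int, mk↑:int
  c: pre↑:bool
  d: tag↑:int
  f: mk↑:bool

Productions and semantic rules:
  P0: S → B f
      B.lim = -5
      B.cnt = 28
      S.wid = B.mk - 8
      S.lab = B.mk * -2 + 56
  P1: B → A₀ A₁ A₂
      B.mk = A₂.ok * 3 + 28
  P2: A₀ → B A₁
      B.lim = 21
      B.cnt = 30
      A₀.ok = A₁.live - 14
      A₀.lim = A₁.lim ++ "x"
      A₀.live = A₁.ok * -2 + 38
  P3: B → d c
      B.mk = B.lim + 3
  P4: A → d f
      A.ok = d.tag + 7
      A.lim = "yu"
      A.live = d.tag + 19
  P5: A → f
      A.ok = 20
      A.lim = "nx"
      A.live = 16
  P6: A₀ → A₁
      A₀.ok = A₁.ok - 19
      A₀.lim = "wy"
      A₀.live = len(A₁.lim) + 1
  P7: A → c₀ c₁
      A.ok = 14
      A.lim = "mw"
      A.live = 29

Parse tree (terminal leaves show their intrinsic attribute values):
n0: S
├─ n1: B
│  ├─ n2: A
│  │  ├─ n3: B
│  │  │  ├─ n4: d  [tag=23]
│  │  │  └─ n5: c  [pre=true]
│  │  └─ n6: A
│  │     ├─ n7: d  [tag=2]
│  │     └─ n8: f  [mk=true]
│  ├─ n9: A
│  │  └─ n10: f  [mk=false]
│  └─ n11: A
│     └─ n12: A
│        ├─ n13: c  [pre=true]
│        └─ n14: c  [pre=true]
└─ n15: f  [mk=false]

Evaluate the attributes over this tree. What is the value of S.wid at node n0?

1. n1.lim = -5  [-5]
2. n1.cnt = 28  [28]
3. n3.lim = 21  [21]
4. n3.cnt = 30  [30]
5. n4.tag = 23  [terminal]
6. n5.pre = true  [terminal]
7. n3.mk = 24  [B.lim + 3]
8. n7.tag = 2  [terminal]
9. n8.mk = true  [terminal]
10. n6.ok = 9  [d.tag + 7]
11. n6.lim = "yu"  ["yu"]
12. n6.live = 21  [d.tag + 19]
13. n2.ok = 7  [A₁.live - 14]
14. n2.lim = "yux"  [A₁.lim ++ "x"]
15. n2.live = 20  [A₁.ok * -2 + 38]
16. n10.mk = false  [terminal]
17. n9.ok = 20  [20]
18. n9.lim = "nx"  ["nx"]
19. n9.live = 16  [16]
20. n13.pre = true  [terminal]
21. n14.pre = true  [terminal]
22. n12.ok = 14  [14]
23. n12.lim = "mw"  ["mw"]
24. n12.live = 29  [29]
25. n11.ok = -5  [A₁.ok - 19]
26. n11.lim = "wy"  ["wy"]
27. n11.live = 3  [len(A₁.lim) + 1]
28. n1.mk = 13  [A₂.ok * 3 + 28]
29. n15.mk = false  [terminal]
30. n0.wid = 5  [B.mk - 8]
31. n0.lab = 30  [B.mk * -2 + 56]

5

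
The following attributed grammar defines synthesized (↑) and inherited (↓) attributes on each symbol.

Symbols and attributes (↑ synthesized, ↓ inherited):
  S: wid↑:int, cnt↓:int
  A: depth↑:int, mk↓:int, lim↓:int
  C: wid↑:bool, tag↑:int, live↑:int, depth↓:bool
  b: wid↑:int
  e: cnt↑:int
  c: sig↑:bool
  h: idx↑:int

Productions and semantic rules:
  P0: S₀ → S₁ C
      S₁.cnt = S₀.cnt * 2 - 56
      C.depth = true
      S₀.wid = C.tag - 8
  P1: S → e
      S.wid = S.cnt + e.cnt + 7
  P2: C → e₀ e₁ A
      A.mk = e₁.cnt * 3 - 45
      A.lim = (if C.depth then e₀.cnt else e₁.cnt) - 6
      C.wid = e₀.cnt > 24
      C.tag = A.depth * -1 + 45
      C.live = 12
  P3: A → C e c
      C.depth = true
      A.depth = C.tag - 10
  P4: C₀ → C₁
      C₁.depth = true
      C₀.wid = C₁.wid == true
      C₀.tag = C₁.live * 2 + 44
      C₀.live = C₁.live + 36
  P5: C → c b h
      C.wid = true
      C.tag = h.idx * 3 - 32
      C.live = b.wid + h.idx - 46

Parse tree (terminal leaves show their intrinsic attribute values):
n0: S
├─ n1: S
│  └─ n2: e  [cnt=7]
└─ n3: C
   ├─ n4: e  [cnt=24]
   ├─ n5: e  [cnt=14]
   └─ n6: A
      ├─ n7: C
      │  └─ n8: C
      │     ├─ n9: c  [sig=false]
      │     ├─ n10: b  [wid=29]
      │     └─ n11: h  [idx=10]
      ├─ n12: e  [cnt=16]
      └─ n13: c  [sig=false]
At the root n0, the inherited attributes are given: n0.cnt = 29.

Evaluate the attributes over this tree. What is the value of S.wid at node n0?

17

1. n0.cnt = 29  [given at root]
2. n1.cnt = 2  [S₀.cnt * 2 - 56]
3. n2.cnt = 7  [terminal]
4. n1.wid = 16  [S.cnt + e.cnt + 7]
5. n3.depth = true  [true]
6. n4.cnt = 24  [terminal]
7. n5.cnt = 14  [terminal]
8. n6.mk = -3  [e₁.cnt * 3 - 45]
9. n6.lim = 18  [(if C.depth then e₀.cnt else e₁.cnt) - 6]
10. n7.depth = true  [true]
11. n8.depth = true  [true]
12. n9.sig = false  [terminal]
13. n10.wid = 29  [terminal]
14. n11.idx = 10  [terminal]
15. n8.wid = true  [true]
16. n8.tag = -2  [h.idx * 3 - 32]
17. n8.live = -7  [b.wid + h.idx - 46]
18. n7.wid = true  [C₁.wid == true]
19. n7.tag = 30  [C₁.live * 2 + 44]
20. n7.live = 29  [C₁.live + 36]
21. n12.cnt = 16  [terminal]
22. n13.sig = false  [terminal]
23. n6.depth = 20  [C.tag - 10]
24. n3.wid = false  [e₀.cnt > 24]
25. n3.tag = 25  [A.depth * -1 + 45]
26. n3.live = 12  [12]
27. n0.wid = 17  [C.tag - 8]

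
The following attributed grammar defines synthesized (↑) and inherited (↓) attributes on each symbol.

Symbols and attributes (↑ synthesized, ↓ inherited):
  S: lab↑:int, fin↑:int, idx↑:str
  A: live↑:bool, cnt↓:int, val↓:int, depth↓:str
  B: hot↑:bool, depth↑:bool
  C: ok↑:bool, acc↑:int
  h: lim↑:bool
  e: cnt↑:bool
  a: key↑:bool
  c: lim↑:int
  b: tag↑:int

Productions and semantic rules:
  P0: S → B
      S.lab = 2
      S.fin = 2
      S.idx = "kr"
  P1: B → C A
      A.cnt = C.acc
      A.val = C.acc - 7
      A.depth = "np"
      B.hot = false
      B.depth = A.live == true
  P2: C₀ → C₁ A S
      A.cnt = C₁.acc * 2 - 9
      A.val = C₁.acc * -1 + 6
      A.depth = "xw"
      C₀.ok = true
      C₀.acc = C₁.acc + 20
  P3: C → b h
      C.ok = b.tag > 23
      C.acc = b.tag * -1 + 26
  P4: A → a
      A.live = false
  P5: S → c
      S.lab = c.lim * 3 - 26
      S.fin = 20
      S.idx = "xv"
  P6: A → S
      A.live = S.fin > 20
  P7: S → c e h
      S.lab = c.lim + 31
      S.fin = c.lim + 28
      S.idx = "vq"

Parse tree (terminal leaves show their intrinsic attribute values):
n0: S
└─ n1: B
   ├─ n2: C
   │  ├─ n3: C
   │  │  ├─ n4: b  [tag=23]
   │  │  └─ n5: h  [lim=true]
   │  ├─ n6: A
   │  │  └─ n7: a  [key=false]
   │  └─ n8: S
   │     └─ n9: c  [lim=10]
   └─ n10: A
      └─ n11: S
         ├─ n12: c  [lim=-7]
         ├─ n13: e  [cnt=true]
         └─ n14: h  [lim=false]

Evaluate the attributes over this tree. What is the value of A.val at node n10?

1. n4.tag = 23  [terminal]
2. n5.lim = true  [terminal]
3. n3.ok = false  [b.tag > 23]
4. n3.acc = 3  [b.tag * -1 + 26]
5. n6.cnt = -3  [C₁.acc * 2 - 9]
6. n6.val = 3  [C₁.acc * -1 + 6]
7. n6.depth = "xw"  ["xw"]
8. n7.key = false  [terminal]
9. n6.live = false  [false]
10. n9.lim = 10  [terminal]
11. n8.lab = 4  [c.lim * 3 - 26]
12. n8.fin = 20  [20]
13. n8.idx = "xv"  ["xv"]
14. n2.ok = true  [true]
15. n2.acc = 23  [C₁.acc + 20]
16. n10.cnt = 23  [C.acc]
17. n10.val = 16  [C.acc - 7]
18. n10.depth = "np"  ["np"]
19. n12.lim = -7  [terminal]
20. n13.cnt = true  [terminal]
21. n14.lim = false  [terminal]
22. n11.lab = 24  [c.lim + 31]
23. n11.fin = 21  [c.lim + 28]
24. n11.idx = "vq"  ["vq"]
25. n10.live = true  [S.fin > 20]
26. n1.hot = false  [false]
27. n1.depth = true  [A.live == true]
28. n0.lab = 2  [2]
29. n0.fin = 2  [2]
30. n0.idx = "kr"  ["kr"]

16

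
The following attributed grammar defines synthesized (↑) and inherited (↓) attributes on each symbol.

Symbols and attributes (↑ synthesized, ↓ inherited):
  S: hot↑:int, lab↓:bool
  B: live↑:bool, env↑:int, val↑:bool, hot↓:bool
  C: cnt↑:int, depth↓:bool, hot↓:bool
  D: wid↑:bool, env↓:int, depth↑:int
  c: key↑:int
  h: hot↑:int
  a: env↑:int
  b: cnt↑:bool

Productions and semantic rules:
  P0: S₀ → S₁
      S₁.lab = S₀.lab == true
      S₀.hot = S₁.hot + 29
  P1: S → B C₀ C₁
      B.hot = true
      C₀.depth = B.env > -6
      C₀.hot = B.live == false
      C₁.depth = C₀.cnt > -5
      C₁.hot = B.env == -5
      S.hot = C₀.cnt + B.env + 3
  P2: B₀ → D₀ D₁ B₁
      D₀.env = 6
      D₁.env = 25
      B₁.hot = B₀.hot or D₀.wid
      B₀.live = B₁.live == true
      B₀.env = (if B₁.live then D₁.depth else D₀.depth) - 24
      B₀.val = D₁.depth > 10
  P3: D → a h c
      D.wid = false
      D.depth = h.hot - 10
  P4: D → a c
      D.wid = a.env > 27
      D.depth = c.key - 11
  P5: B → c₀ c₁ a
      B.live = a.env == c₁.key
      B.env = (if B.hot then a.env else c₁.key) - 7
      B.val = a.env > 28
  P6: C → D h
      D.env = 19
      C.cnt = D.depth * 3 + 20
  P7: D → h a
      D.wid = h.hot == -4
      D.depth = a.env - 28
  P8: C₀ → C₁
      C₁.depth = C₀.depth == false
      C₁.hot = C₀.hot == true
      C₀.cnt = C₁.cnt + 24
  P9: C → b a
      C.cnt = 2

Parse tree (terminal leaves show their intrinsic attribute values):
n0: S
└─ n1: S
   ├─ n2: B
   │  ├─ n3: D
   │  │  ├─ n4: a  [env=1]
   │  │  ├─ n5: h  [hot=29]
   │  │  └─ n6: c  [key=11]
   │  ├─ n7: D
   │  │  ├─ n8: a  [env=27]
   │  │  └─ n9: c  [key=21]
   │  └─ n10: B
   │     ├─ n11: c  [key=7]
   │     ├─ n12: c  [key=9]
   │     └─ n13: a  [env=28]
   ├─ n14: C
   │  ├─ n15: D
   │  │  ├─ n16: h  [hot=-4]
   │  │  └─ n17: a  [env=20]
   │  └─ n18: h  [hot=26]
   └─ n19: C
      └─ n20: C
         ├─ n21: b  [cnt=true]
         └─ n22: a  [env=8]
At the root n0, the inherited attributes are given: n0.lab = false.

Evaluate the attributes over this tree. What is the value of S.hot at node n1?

-6

1. n0.lab = false  [given at root]
2. n1.lab = false  [S₀.lab == true]
3. n2.hot = true  [true]
4. n3.env = 6  [6]
5. n4.env = 1  [terminal]
6. n5.hot = 29  [terminal]
7. n6.key = 11  [terminal]
8. n3.wid = false  [false]
9. n3.depth = 19  [h.hot - 10]
10. n7.env = 25  [25]
11. n8.env = 27  [terminal]
12. n9.key = 21  [terminal]
13. n7.wid = false  [a.env > 27]
14. n7.depth = 10  [c.key - 11]
15. n10.hot = true  [B₀.hot or D₀.wid]
16. n11.key = 7  [terminal]
17. n12.key = 9  [terminal]
18. n13.env = 28  [terminal]
19. n10.live = false  [a.env == c₁.key]
20. n10.env = 21  [(if B.hot then a.env else c₁.key) - 7]
21. n10.val = false  [a.env > 28]
22. n2.live = false  [B₁.live == true]
23. n2.env = -5  [(if B₁.live then D₁.depth else D₀.depth) - 24]
24. n2.val = false  [D₁.depth > 10]
25. n14.depth = true  [B.env > -6]
26. n14.hot = true  [B.live == false]
27. n15.env = 19  [19]
28. n16.hot = -4  [terminal]
29. n17.env = 20  [terminal]
30. n15.wid = true  [h.hot == -4]
31. n15.depth = -8  [a.env - 28]
32. n18.hot = 26  [terminal]
33. n14.cnt = -4  [D.depth * 3 + 20]
34. n19.depth = true  [C₀.cnt > -5]
35. n19.hot = true  [B.env == -5]
36. n20.depth = false  [C₀.depth == false]
37. n20.hot = true  [C₀.hot == true]
38. n21.cnt = true  [terminal]
39. n22.env = 8  [terminal]
40. n20.cnt = 2  [2]
41. n19.cnt = 26  [C₁.cnt + 24]
42. n1.hot = -6  [C₀.cnt + B.env + 3]
43. n0.hot = 23  [S₁.hot + 29]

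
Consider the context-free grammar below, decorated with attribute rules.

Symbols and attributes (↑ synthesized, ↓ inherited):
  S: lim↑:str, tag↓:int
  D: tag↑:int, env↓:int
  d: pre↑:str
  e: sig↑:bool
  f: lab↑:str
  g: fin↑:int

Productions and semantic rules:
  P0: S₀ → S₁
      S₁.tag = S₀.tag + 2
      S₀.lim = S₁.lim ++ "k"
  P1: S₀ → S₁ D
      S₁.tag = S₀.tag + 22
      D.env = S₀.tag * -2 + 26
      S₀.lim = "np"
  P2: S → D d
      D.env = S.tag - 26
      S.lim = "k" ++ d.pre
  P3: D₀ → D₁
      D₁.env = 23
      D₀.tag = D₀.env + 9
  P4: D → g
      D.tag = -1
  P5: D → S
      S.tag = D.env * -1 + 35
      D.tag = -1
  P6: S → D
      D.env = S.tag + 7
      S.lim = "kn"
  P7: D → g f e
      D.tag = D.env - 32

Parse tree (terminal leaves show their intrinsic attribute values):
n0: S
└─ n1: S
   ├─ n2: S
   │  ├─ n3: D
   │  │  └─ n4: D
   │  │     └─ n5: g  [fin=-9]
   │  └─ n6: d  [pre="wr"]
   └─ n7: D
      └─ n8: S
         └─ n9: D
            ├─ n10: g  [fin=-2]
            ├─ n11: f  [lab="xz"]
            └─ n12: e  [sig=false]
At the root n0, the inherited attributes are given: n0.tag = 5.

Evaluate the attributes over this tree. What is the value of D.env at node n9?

1. n0.tag = 5  [given at root]
2. n1.tag = 7  [S₀.tag + 2]
3. n2.tag = 29  [S₀.tag + 22]
4. n3.env = 3  [S.tag - 26]
5. n4.env = 23  [23]
6. n5.fin = -9  [terminal]
7. n4.tag = -1  [-1]
8. n3.tag = 12  [D₀.env + 9]
9. n6.pre = "wr"  [terminal]
10. n2.lim = "kwr"  ["k" ++ d.pre]
11. n7.env = 12  [S₀.tag * -2 + 26]
12. n8.tag = 23  [D.env * -1 + 35]
13. n9.env = 30  [S.tag + 7]
14. n10.fin = -2  [terminal]
15. n11.lab = "xz"  [terminal]
16. n12.sig = false  [terminal]
17. n9.tag = -2  [D.env - 32]
18. n8.lim = "kn"  ["kn"]
19. n7.tag = -1  [-1]
20. n1.lim = "np"  ["np"]
21. n0.lim = "npk"  [S₁.lim ++ "k"]

30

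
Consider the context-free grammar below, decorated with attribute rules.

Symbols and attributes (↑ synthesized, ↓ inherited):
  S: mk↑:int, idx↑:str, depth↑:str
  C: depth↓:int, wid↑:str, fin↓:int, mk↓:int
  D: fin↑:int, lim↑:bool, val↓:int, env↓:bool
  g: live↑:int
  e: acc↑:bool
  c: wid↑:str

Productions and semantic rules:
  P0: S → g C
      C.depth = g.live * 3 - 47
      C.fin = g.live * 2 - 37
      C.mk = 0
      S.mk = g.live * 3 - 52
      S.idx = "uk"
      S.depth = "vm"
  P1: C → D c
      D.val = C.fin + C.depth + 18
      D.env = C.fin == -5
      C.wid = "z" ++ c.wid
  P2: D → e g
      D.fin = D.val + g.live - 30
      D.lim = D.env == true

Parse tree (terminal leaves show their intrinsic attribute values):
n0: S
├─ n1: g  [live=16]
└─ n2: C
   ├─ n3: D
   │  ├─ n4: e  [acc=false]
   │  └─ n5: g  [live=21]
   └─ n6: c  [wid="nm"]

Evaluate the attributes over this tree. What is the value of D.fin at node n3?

1. n1.live = 16  [terminal]
2. n2.depth = 1  [g.live * 3 - 47]
3. n2.fin = -5  [g.live * 2 - 37]
4. n2.mk = 0  [0]
5. n3.val = 14  [C.fin + C.depth + 18]
6. n3.env = true  [C.fin == -5]
7. n4.acc = false  [terminal]
8. n5.live = 21  [terminal]
9. n3.fin = 5  [D.val + g.live - 30]
10. n3.lim = true  [D.env == true]
11. n6.wid = "nm"  [terminal]
12. n2.wid = "znm"  ["z" ++ c.wid]
13. n0.mk = -4  [g.live * 3 - 52]
14. n0.idx = "uk"  ["uk"]
15. n0.depth = "vm"  ["vm"]

5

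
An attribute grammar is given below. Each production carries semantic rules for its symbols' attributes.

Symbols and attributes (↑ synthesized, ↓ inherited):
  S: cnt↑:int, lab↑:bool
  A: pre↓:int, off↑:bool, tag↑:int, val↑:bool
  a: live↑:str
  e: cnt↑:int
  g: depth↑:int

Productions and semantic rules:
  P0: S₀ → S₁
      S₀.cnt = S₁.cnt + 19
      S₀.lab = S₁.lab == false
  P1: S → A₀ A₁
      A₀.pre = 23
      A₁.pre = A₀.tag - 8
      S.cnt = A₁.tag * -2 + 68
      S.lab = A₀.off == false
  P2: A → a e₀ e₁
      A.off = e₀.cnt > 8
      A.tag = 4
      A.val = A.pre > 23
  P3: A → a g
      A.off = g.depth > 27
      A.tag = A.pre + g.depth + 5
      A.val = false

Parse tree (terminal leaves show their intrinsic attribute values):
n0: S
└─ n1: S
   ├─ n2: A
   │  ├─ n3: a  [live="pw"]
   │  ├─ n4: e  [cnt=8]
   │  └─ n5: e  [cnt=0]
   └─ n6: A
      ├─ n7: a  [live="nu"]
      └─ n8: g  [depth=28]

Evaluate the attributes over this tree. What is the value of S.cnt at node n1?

10

1. n2.pre = 23  [23]
2. n3.live = "pw"  [terminal]
3. n4.cnt = 8  [terminal]
4. n5.cnt = 0  [terminal]
5. n2.off = false  [e₀.cnt > 8]
6. n2.tag = 4  [4]
7. n2.val = false  [A.pre > 23]
8. n6.pre = -4  [A₀.tag - 8]
9. n7.live = "nu"  [terminal]
10. n8.depth = 28  [terminal]
11. n6.off = true  [g.depth > 27]
12. n6.tag = 29  [A.pre + g.depth + 5]
13. n6.val = false  [false]
14. n1.cnt = 10  [A₁.tag * -2 + 68]
15. n1.lab = true  [A₀.off == false]
16. n0.cnt = 29  [S₁.cnt + 19]
17. n0.lab = false  [S₁.lab == false]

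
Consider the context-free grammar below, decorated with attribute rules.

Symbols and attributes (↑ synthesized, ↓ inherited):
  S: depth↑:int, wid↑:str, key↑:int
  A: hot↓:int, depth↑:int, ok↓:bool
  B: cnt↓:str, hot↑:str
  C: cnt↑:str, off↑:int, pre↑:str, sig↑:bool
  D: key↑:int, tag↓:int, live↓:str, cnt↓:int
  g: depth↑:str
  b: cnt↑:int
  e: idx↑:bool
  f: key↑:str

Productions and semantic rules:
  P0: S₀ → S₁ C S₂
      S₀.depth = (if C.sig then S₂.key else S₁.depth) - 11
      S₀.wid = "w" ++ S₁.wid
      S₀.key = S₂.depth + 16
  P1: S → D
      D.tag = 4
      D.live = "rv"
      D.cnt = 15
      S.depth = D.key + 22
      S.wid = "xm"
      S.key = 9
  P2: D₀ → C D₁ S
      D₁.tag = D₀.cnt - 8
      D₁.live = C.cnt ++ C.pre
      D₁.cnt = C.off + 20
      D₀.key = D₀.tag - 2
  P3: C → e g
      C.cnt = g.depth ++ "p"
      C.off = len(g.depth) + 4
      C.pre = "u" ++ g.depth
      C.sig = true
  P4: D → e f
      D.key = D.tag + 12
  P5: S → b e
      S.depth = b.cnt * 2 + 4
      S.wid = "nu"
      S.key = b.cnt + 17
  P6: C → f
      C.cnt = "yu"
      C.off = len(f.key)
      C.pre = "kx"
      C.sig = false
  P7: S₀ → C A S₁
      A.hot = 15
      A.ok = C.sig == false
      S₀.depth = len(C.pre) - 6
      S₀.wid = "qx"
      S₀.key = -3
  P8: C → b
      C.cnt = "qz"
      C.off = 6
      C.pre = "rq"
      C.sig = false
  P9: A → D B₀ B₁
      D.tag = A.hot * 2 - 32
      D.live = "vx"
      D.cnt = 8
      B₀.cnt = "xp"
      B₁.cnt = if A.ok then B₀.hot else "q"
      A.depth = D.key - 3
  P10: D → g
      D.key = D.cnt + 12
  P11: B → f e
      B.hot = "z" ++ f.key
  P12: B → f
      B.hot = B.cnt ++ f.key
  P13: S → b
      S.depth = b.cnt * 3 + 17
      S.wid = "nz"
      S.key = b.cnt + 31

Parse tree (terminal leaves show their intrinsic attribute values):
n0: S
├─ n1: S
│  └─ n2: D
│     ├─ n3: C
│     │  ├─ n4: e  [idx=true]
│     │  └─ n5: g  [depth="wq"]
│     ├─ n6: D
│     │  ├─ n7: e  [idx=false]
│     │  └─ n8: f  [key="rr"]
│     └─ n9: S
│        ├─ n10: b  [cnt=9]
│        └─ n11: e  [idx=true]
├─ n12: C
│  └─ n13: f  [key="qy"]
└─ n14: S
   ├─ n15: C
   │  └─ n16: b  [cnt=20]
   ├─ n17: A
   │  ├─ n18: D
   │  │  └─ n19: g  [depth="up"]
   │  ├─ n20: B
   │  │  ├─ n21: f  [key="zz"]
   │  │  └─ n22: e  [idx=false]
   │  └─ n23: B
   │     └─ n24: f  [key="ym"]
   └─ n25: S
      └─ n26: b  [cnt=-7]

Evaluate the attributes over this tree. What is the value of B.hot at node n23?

1. n2.tag = 4  [4]
2. n2.live = "rv"  ["rv"]
3. n2.cnt = 15  [15]
4. n4.idx = true  [terminal]
5. n5.depth = "wq"  [terminal]
6. n3.cnt = "wqp"  [g.depth ++ "p"]
7. n3.off = 6  [len(g.depth) + 4]
8. n3.pre = "uwq"  ["u" ++ g.depth]
9. n3.sig = true  [true]
10. n6.tag = 7  [D₀.cnt - 8]
11. n6.live = "wqpuwq"  [C.cnt ++ C.pre]
12. n6.cnt = 26  [C.off + 20]
13. n7.idx = false  [terminal]
14. n8.key = "rr"  [terminal]
15. n6.key = 19  [D.tag + 12]
16. n10.cnt = 9  [terminal]
17. n11.idx = true  [terminal]
18. n9.depth = 22  [b.cnt * 2 + 4]
19. n9.wid = "nu"  ["nu"]
20. n9.key = 26  [b.cnt + 17]
21. n2.key = 2  [D₀.tag - 2]
22. n1.depth = 24  [D.key + 22]
23. n1.wid = "xm"  ["xm"]
24. n1.key = 9  [9]
25. n13.key = "qy"  [terminal]
26. n12.cnt = "yu"  ["yu"]
27. n12.off = 2  [len(f.key)]
28. n12.pre = "kx"  ["kx"]
29. n12.sig = false  [false]
30. n16.cnt = 20  [terminal]
31. n15.cnt = "qz"  ["qz"]
32. n15.off = 6  [6]
33. n15.pre = "rq"  ["rq"]
34. n15.sig = false  [false]
35. n17.hot = 15  [15]
36. n17.ok = true  [C.sig == false]
37. n18.tag = -2  [A.hot * 2 - 32]
38. n18.live = "vx"  ["vx"]
39. n18.cnt = 8  [8]
40. n19.depth = "up"  [terminal]
41. n18.key = 20  [D.cnt + 12]
42. n20.cnt = "xp"  ["xp"]
43. n21.key = "zz"  [terminal]
44. n22.idx = false  [terminal]
45. n20.hot = "zzz"  ["z" ++ f.key]
46. n23.cnt = "zzz"  [if A.ok then B₀.hot else "q"]
47. n24.key = "ym"  [terminal]
48. n23.hot = "zzzym"  [B.cnt ++ f.key]
49. n17.depth = 17  [D.key - 3]
50. n26.cnt = -7  [terminal]
51. n25.depth = -4  [b.cnt * 3 + 17]
52. n25.wid = "nz"  ["nz"]
53. n25.key = 24  [b.cnt + 31]
54. n14.depth = -4  [len(C.pre) - 6]
55. n14.wid = "qx"  ["qx"]
56. n14.key = -3  [-3]
57. n0.depth = 13  [(if C.sig then S₂.key else S₁.depth) - 11]
58. n0.wid = "wxm"  ["w" ++ S₁.wid]
59. n0.key = 12  [S₂.depth + 16]

"zzzym"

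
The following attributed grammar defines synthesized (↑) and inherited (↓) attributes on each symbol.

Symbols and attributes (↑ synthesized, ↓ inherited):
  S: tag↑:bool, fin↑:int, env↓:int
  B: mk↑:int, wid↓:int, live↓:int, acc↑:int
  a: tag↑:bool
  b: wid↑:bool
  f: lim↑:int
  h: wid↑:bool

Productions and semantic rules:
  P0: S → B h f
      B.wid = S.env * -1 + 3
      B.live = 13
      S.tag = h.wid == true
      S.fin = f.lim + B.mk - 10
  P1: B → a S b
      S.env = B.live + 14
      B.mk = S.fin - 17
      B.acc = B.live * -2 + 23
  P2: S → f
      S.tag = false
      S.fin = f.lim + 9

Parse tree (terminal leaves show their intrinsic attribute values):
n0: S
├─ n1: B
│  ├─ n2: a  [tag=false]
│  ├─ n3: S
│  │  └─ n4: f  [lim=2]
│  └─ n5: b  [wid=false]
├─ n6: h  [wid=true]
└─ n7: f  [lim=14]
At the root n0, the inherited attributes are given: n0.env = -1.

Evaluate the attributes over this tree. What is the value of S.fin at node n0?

1. n0.env = -1  [given at root]
2. n1.wid = 4  [S.env * -1 + 3]
3. n1.live = 13  [13]
4. n2.tag = false  [terminal]
5. n3.env = 27  [B.live + 14]
6. n4.lim = 2  [terminal]
7. n3.tag = false  [false]
8. n3.fin = 11  [f.lim + 9]
9. n5.wid = false  [terminal]
10. n1.mk = -6  [S.fin - 17]
11. n1.acc = -3  [B.live * -2 + 23]
12. n6.wid = true  [terminal]
13. n7.lim = 14  [terminal]
14. n0.tag = true  [h.wid == true]
15. n0.fin = -2  [f.lim + B.mk - 10]

-2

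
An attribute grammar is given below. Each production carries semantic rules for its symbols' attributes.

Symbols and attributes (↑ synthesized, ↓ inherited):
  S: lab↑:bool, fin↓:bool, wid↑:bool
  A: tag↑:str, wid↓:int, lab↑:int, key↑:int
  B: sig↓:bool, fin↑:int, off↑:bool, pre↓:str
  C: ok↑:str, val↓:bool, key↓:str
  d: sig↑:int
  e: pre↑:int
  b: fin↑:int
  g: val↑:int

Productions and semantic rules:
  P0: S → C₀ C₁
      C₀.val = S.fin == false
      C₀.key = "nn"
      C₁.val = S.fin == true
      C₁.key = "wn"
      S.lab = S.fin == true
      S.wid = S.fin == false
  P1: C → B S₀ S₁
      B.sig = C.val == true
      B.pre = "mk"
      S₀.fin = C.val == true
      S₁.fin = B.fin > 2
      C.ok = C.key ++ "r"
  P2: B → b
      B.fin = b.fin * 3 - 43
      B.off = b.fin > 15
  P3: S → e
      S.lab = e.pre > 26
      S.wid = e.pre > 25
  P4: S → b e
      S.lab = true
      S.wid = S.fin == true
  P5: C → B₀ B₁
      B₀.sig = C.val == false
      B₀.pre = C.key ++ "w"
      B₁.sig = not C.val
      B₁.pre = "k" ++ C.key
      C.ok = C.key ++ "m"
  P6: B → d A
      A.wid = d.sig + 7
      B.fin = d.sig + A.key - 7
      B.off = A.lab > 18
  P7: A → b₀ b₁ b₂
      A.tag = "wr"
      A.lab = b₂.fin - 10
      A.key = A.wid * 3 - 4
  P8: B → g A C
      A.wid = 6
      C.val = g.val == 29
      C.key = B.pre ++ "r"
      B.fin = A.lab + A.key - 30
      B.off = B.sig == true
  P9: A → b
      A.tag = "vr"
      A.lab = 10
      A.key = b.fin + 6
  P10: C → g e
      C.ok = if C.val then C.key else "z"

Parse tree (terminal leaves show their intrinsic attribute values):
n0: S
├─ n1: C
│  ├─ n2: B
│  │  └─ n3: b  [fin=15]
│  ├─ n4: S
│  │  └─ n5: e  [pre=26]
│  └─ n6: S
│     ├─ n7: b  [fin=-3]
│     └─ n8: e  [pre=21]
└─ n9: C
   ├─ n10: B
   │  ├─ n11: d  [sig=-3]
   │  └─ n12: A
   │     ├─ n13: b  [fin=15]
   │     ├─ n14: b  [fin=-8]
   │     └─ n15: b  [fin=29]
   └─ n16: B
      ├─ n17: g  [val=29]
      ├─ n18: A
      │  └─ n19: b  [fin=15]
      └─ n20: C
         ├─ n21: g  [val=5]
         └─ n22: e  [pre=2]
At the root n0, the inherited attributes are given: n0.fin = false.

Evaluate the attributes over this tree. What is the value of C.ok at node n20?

1. n0.fin = false  [given at root]
2. n1.val = true  [S.fin == false]
3. n1.key = "nn"  ["nn"]
4. n2.sig = true  [C.val == true]
5. n2.pre = "mk"  ["mk"]
6. n3.fin = 15  [terminal]
7. n2.fin = 2  [b.fin * 3 - 43]
8. n2.off = false  [b.fin > 15]
9. n4.fin = true  [C.val == true]
10. n5.pre = 26  [terminal]
11. n4.lab = false  [e.pre > 26]
12. n4.wid = true  [e.pre > 25]
13. n6.fin = false  [B.fin > 2]
14. n7.fin = -3  [terminal]
15. n8.pre = 21  [terminal]
16. n6.lab = true  [true]
17. n6.wid = false  [S.fin == true]
18. n1.ok = "nnr"  [C.key ++ "r"]
19. n9.val = false  [S.fin == true]
20. n9.key = "wn"  ["wn"]
21. n10.sig = true  [C.val == false]
22. n10.pre = "wnw"  [C.key ++ "w"]
23. n11.sig = -3  [terminal]
24. n12.wid = 4  [d.sig + 7]
25. n13.fin = 15  [terminal]
26. n14.fin = -8  [terminal]
27. n15.fin = 29  [terminal]
28. n12.tag = "wr"  ["wr"]
29. n12.lab = 19  [b₂.fin - 10]
30. n12.key = 8  [A.wid * 3 - 4]
31. n10.fin = -2  [d.sig + A.key - 7]
32. n10.off = true  [A.lab > 18]
33. n16.sig = true  [not C.val]
34. n16.pre = "kwn"  ["k" ++ C.key]
35. n17.val = 29  [terminal]
36. n18.wid = 6  [6]
37. n19.fin = 15  [terminal]
38. n18.tag = "vr"  ["vr"]
39. n18.lab = 10  [10]
40. n18.key = 21  [b.fin + 6]
41. n20.val = true  [g.val == 29]
42. n20.key = "kwnr"  [B.pre ++ "r"]
43. n21.val = 5  [terminal]
44. n22.pre = 2  [terminal]
45. n20.ok = "kwnr"  [if C.val then C.key else "z"]
46. n16.fin = 1  [A.lab + A.key - 30]
47. n16.off = true  [B.sig == true]
48. n9.ok = "wnm"  [C.key ++ "m"]
49. n0.lab = false  [S.fin == true]
50. n0.wid = true  [S.fin == false]

"kwnr"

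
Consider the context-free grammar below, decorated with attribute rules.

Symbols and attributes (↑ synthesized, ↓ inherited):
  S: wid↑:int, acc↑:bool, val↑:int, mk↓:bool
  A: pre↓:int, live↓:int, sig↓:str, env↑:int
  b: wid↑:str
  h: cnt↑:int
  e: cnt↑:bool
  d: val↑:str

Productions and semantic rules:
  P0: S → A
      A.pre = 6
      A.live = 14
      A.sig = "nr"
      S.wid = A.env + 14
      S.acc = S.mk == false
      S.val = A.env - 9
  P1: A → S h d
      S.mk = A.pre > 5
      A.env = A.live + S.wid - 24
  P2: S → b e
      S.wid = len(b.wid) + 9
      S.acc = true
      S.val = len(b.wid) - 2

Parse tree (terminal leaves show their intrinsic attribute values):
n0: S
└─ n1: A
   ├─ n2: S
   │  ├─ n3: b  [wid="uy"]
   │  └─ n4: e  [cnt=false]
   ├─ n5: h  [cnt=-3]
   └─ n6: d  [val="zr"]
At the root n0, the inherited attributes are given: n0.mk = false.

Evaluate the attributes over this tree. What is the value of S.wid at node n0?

1. n0.mk = false  [given at root]
2. n1.pre = 6  [6]
3. n1.live = 14  [14]
4. n1.sig = "nr"  ["nr"]
5. n2.mk = true  [A.pre > 5]
6. n3.wid = "uy"  [terminal]
7. n4.cnt = false  [terminal]
8. n2.wid = 11  [len(b.wid) + 9]
9. n2.acc = true  [true]
10. n2.val = 0  [len(b.wid) - 2]
11. n5.cnt = -3  [terminal]
12. n6.val = "zr"  [terminal]
13. n1.env = 1  [A.live + S.wid - 24]
14. n0.wid = 15  [A.env + 14]
15. n0.acc = true  [S.mk == false]
16. n0.val = -8  [A.env - 9]

15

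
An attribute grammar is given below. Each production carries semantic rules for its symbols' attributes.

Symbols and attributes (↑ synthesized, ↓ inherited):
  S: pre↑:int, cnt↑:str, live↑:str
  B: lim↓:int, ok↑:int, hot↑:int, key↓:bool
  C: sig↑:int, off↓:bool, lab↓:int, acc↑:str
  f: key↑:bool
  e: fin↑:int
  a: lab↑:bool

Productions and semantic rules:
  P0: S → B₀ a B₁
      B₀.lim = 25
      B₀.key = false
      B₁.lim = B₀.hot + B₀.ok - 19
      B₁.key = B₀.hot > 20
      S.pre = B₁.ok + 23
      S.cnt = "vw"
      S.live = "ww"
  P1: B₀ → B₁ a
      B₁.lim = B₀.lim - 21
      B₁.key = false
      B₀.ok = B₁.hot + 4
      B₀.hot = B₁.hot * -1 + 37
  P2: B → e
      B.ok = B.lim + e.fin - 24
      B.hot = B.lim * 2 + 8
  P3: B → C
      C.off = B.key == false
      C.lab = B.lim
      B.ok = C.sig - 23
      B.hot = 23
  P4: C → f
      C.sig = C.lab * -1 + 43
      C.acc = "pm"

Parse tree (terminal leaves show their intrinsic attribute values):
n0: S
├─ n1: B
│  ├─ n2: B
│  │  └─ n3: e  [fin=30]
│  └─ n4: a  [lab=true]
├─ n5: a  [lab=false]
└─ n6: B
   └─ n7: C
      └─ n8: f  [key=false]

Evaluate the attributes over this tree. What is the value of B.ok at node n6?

-2

1. n1.lim = 25  [25]
2. n1.key = false  [false]
3. n2.lim = 4  [B₀.lim - 21]
4. n2.key = false  [false]
5. n3.fin = 30  [terminal]
6. n2.ok = 10  [B.lim + e.fin - 24]
7. n2.hot = 16  [B.lim * 2 + 8]
8. n4.lab = true  [terminal]
9. n1.ok = 20  [B₁.hot + 4]
10. n1.hot = 21  [B₁.hot * -1 + 37]
11. n5.lab = false  [terminal]
12. n6.lim = 22  [B₀.hot + B₀.ok - 19]
13. n6.key = true  [B₀.hot > 20]
14. n7.off = false  [B.key == false]
15. n7.lab = 22  [B.lim]
16. n8.key = false  [terminal]
17. n7.sig = 21  [C.lab * -1 + 43]
18. n7.acc = "pm"  ["pm"]
19. n6.ok = -2  [C.sig - 23]
20. n6.hot = 23  [23]
21. n0.pre = 21  [B₁.ok + 23]
22. n0.cnt = "vw"  ["vw"]
23. n0.live = "ww"  ["ww"]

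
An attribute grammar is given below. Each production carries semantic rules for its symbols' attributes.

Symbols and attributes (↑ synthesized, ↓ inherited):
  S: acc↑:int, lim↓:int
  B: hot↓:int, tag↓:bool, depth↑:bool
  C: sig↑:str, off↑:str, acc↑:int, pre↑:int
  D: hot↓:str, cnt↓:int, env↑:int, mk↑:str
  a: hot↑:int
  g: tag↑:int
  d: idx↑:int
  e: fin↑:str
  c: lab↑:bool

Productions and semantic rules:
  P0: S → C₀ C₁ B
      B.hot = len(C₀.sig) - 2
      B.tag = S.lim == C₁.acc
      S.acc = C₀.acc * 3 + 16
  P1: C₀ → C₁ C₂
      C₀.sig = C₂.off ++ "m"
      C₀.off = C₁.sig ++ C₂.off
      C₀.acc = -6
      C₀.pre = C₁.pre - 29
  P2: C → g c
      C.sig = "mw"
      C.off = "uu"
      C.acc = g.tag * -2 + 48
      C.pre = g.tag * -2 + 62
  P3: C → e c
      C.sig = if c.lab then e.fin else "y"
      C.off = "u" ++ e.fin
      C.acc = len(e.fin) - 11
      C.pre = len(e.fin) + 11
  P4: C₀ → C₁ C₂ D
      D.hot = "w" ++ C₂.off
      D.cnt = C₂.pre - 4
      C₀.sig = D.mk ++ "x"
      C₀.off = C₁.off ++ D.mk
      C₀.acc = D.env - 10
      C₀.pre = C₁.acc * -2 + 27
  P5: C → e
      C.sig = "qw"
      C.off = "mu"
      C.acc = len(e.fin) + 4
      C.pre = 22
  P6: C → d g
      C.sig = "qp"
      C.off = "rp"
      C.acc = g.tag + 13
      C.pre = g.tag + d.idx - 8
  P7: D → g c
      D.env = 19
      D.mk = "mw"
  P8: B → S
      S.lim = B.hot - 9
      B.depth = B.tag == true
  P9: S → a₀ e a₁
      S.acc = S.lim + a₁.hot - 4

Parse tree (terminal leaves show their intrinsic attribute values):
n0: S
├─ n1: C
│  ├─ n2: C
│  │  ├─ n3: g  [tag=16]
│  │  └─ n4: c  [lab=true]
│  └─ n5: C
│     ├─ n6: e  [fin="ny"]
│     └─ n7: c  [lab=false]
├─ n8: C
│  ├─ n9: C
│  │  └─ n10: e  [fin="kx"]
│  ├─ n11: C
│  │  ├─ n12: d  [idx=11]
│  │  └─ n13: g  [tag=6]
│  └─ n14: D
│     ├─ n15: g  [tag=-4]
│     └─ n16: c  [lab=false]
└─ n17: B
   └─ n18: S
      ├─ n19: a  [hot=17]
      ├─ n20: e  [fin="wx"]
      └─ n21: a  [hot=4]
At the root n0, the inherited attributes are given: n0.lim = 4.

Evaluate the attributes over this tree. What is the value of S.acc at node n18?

-7

1. n0.lim = 4  [given at root]
2. n3.tag = 16  [terminal]
3. n4.lab = true  [terminal]
4. n2.sig = "mw"  ["mw"]
5. n2.off = "uu"  ["uu"]
6. n2.acc = 16  [g.tag * -2 + 48]
7. n2.pre = 30  [g.tag * -2 + 62]
8. n6.fin = "ny"  [terminal]
9. n7.lab = false  [terminal]
10. n5.sig = "y"  [if c.lab then e.fin else "y"]
11. n5.off = "uny"  ["u" ++ e.fin]
12. n5.acc = -9  [len(e.fin) - 11]
13. n5.pre = 13  [len(e.fin) + 11]
14. n1.sig = "unym"  [C₂.off ++ "m"]
15. n1.off = "mwuny"  [C₁.sig ++ C₂.off]
16. n1.acc = -6  [-6]
17. n1.pre = 1  [C₁.pre - 29]
18. n10.fin = "kx"  [terminal]
19. n9.sig = "qw"  ["qw"]
20. n9.off = "mu"  ["mu"]
21. n9.acc = 6  [len(e.fin) + 4]
22. n9.pre = 22  [22]
23. n12.idx = 11  [terminal]
24. n13.tag = 6  [terminal]
25. n11.sig = "qp"  ["qp"]
26. n11.off = "rp"  ["rp"]
27. n11.acc = 19  [g.tag + 13]
28. n11.pre = 9  [g.tag + d.idx - 8]
29. n14.hot = "wrp"  ["w" ++ C₂.off]
30. n14.cnt = 5  [C₂.pre - 4]
31. n15.tag = -4  [terminal]
32. n16.lab = false  [terminal]
33. n14.env = 19  [19]
34. n14.mk = "mw"  ["mw"]
35. n8.sig = "mwx"  [D.mk ++ "x"]
36. n8.off = "mumw"  [C₁.off ++ D.mk]
37. n8.acc = 9  [D.env - 10]
38. n8.pre = 15  [C₁.acc * -2 + 27]
39. n17.hot = 2  [len(C₀.sig) - 2]
40. n17.tag = false  [S.lim == C₁.acc]
41. n18.lim = -7  [B.hot - 9]
42. n19.hot = 17  [terminal]
43. n20.fin = "wx"  [terminal]
44. n21.hot = 4  [terminal]
45. n18.acc = -7  [S.lim + a₁.hot - 4]
46. n17.depth = false  [B.tag == true]
47. n0.acc = -2  [C₀.acc * 3 + 16]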